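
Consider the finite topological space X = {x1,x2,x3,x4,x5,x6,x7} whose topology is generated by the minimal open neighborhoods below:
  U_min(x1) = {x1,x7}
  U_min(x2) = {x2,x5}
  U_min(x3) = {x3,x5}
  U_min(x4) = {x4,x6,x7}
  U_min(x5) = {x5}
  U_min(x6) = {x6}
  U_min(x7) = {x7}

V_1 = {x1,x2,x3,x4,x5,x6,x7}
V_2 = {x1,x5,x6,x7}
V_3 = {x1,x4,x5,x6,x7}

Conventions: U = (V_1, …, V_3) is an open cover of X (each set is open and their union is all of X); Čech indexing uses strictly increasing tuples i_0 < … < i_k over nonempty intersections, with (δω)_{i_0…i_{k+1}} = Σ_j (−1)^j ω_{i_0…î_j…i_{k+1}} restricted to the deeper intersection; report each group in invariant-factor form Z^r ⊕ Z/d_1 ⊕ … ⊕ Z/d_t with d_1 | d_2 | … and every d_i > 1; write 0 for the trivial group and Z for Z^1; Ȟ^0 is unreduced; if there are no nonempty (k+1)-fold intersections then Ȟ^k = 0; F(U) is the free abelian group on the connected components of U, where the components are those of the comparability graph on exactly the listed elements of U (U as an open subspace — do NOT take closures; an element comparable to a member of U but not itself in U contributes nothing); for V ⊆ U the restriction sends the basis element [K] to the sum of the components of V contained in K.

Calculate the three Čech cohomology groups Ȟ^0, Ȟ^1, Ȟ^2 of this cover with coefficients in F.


nonempty intersections:
  V12={x1,x5,x6,x7} V13={x1,x4,x5,x6,x7} V23={x1,x5,x6,x7}
  V123={x1,x5,x6,x7}
components per intersection:
  V1: {x1,x4,x6,x7} {x2,x3,x5}
  V2: {x1,x7} {x5} {x6}
  V3: {x1,x4,x6,x7} {x5}
  V12: {x1,x7} {x5} {x6}
  V13: {x1,x4,x6,x7} {x5}
  V23: {x1,x7} {x5} {x6}
  V123: {x1,x7} {x5} {x6}
C dims 7,8,3; δ0: rk 5, SNF 1^5; δ1: rk 3, SNF 1^3
Ȟ^0: (7−5)−0=2 ⇒ Z^2
Ȟ^1: (8−3)−5=0 ⇒ 0
Ȟ^2: (3−0)−3=0 ⇒ 0

Ȟ^0(U;F) ≅ Z^2, Ȟ^1(U;F) ≅ 0 and Ȟ^2(U;F) ≅ 0


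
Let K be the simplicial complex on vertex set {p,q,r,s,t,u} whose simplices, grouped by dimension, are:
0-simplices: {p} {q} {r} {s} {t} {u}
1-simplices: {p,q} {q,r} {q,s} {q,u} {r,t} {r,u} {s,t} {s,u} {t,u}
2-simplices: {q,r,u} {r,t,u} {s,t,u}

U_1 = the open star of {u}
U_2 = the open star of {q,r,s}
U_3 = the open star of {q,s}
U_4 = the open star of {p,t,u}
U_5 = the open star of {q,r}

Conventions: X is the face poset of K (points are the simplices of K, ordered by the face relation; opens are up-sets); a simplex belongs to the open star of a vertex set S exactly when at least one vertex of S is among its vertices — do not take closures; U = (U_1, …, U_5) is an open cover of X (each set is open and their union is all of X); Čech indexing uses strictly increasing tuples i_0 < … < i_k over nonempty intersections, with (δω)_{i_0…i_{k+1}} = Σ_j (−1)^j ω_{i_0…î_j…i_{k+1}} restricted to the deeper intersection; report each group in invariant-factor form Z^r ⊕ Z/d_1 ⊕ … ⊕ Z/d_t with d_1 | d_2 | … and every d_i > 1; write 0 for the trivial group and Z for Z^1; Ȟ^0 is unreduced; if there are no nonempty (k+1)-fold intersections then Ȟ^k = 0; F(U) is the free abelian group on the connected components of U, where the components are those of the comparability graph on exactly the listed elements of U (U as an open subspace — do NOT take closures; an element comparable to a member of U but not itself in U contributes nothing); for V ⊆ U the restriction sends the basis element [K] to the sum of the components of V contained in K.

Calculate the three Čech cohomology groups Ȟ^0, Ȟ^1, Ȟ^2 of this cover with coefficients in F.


Ȟ^0(U;F) ≅ Z, Ȟ^1(U;F) ≅ Z and Ȟ^2(U;F) ≅ 0

cover nerve:
  U1={{u},{q,u},{r,u},{s,u},{t,u},{q,r,u},{r,t,u},{s,t,u}} U2={{q},{r},{s},{p,q},{q,r},{q,s},{q,u},{r,t},{r,u},{s,t},{s,u},{q,r,u},{r,t,u},{s,t,u}} U3={{q},{s},{p,q},{q,r},{q,s},{q,u},{s,t},{s,u},{q,r,u},{s,t,u}} U4={{p},{t},{u},{p,q},{q,u},{r,t},{r,u},{s,t},{s,u},{t,u},{q,r,u},{r,t,u},{s,t,u}} U5={{q},{r},{p,q},{q,r},{q,s},{q,u},{r,t},{r,u},{q,r,u},{r,t,u}}
  U12={{q,u},{r,u},{s,u},{q,r,u},{r,t,u},{s,t,u}} U13={{q,u},{s,u},{q,r,u},{s,t,u}} U14={{u},{q,u},{r,u},{s,u},{t,u},{q,r,u},{r,t,u},{s,t,u}} U15={{q,u},{r,u},{q,r,u},{r,t,u}} U23={{q},{s},{p,q},{q,r},{q,s},{q,u},{s,t},{s,u},{q,r,u},{s,t,u}} U24={{p,q},{q,u},{r,t},{r,u},{s,t},{s,u},{q,r,u},{r,t,u},{s,t,u}} U25={{q},{r},{p,q},{q,r},{q,s},{q,u},{r,t},{r,u},{q,r,u},{r,t,u}} U34={{p,q},{q,u},{s,t},{s,u},{q,r,u},{s,t,u}} U35={{q},{p,q},{q,r},{q,s},{q,u},{q,r,u}} U45={{p,q},{q,u},{r,t},{r,u},{q,r,u},{r,t,u}}
  U123={{q,u},{s,u},{q,r,u},{s,t,u}} U124={{q,u},{r,u},{s,u},{q,r,u},{r,t,u},{s,t,u}} U125={{q,u},{r,u},{q,r,u},{r,t,u}} U134={{q,u},{s,u},{q,r,u},{s,t,u}} U135={{q,u},{q,r,u}} U145={{q,u},{r,u},{q,r,u},{r,t,u}} U234={{p,q},{q,u},{s,t},{s,u},{q,r,u},{s,t,u}} U235={{q},{p,q},{q,r},{q,s},{q,u},{q,r,u}} U245={{p,q},{q,u},{r,t},{r,u},{q,r,u},{r,t,u}} U345={{p,q},{q,u},{q,r,u}}
  U1234={{q,u},{s,u},{q,r,u},{s,t,u}} U1235={{q,u},{q,r,u}} U1245={{q,u},{r,u},{q,r,u},{r,t,u}} U1345={{q,u},{q,r,u}} U2345={{p,q},{q,u},{q,r,u}}
  U12345={{q,u},{q,r,u}}
components per intersection:
  U1: {{u},{q,u},{r,u},{s,u},{t,u},{q,r,u},{r,t,u},{s,t,u}}
  U2: {{q},{r},{s},{p,q},{q,r},{q,s},{q,u},{r,t},{r,u},{s,t},{s,u},{q,r,u},{r,t,u},{s,t,u}}
  U3: {{q},{s},{p,q},{q,r},{q,s},{q,u},{s,t},{s,u},{q,r,u},{s,t,u}}
  U4: {{p},{p,q}} {{t},{u},{q,u},{r,t},{r,u},{s,t},{s,u},{t,u},{q,r,u},{r,t,u},{s,t,u}}
  U5: {{q},{r},{p,q},{q,r},{q,s},{q,u},{r,t},{r,u},{q,r,u},{r,t,u}}
  U12: {{q,u},{r,u},{q,r,u},{r,t,u}} {{s,u},{s,t,u}}
  U13: {{q,u},{q,r,u}} {{s,u},{s,t,u}}
  U14: {{u},{q,u},{r,u},{s,u},{t,u},{q,r,u},{r,t,u},{s,t,u}}
  U15: {{q,u},{r,u},{q,r,u},{r,t,u}}
  U23: {{q},{s},{p,q},{q,r},{q,s},{q,u},{s,t},{s,u},{q,r,u},{s,t,u}}
  U24: {{p,q}} {{q,u},{r,t},{r,u},{q,r,u},{r,t,u}} {{s,t},{s,u},{s,t,u}}
  U25: {{q},{r},{p,q},{q,r},{q,s},{q,u},{r,t},{r,u},{q,r,u},{r,t,u}}
  U34: {{p,q}} {{q,u},{q,r,u}} {{s,t},{s,u},{s,t,u}}
  U35: {{q},{p,q},{q,r},{q,s},{q,u},{q,r,u}}
  U45: {{p,q}} {{q,u},{r,t},{r,u},{q,r,u},{r,t,u}}
  U123: {{q,u},{q,r,u}} {{s,u},{s,t,u}}
  U124: {{q,u},{r,u},{q,r,u},{r,t,u}} {{s,u},{s,t,u}}
  U125: {{q,u},{r,u},{q,r,u},{r,t,u}}
  U134: {{q,u},{q,r,u}} {{s,u},{s,t,u}}
  U135: {{q,u},{q,r,u}}
  U145: {{q,u},{r,u},{q,r,u},{r,t,u}}
  U234: {{p,q}} {{q,u},{q,r,u}} {{s,t},{s,u},{s,t,u}}
  U235: {{q},{p,q},{q,r},{q,s},{q,u},{q,r,u}}
  U245: {{p,q}} {{q,u},{r,t},{r,u},{q,r,u},{r,t,u}}
  U345: {{p,q}} {{q,u},{q,r,u}}
  U1234: {{q,u},{q,r,u}} {{s,u},{s,t,u}}
  U1235: {{q,u},{q,r,u}}
  U1245: {{q,u},{r,u},{q,r,u},{r,t,u}}
  U1345: {{q,u},{q,r,u}}
  U2345: {{p,q}} {{q,u},{q,r,u}}
  U12345: {{q,u},{q,r,u}}
C dims 6,17,17,7; δ0: rk 5, SNF 1^5; δ1: rk 11, SNF 1^11; δ2: rk 6, SNF 1^6
Ȟ^0: (6−5)−0=1 ⇒ Z
Ȟ^1: (17−11)−5=1 ⇒ Z
Ȟ^2: (17−6)−11=0 ⇒ 0


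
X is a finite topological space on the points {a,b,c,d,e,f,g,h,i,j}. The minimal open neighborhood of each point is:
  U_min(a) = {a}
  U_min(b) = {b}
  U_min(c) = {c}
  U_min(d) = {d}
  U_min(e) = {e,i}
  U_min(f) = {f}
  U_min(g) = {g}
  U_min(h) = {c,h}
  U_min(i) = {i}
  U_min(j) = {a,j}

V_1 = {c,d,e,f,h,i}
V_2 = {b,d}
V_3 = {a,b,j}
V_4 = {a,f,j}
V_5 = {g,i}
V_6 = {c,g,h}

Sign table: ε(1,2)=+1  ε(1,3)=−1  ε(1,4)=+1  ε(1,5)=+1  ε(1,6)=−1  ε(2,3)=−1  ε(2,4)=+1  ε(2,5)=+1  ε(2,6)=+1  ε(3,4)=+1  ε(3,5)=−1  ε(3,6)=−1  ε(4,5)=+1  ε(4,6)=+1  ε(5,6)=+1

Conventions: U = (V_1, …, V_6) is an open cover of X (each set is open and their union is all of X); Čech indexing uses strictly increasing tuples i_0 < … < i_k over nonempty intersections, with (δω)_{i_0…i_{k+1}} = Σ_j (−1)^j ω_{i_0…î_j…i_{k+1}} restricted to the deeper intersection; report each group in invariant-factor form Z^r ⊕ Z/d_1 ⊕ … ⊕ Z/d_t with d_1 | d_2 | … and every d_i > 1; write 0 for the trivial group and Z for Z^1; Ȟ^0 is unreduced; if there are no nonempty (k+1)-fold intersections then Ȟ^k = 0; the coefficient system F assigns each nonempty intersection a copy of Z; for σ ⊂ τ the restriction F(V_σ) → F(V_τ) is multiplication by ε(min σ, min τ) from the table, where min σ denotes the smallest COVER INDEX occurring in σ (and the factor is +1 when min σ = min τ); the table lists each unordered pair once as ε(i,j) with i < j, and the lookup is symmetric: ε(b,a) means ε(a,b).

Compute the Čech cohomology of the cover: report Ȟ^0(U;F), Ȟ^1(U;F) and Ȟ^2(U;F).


nonempty intersections:
  V12={d} V14={f} V15={i} V16={c,h} V23={b} V34={a,j} V56={g}
C dims 6,7; δ0: rk 6, SNF 1^5·2
Ȟ^0: (6−6)−0=0 ⇒ 0
Ȟ^1: (7−0)−6=1 plus torsion [2] ⇒ Z ⊕ Z/2
Ȟ^2: (0−0)−0=0 ⇒ 0

Ȟ^0 ≅ 0; Ȟ^1 ≅ Z ⊕ Z/2; Ȟ^2 ≅ 0


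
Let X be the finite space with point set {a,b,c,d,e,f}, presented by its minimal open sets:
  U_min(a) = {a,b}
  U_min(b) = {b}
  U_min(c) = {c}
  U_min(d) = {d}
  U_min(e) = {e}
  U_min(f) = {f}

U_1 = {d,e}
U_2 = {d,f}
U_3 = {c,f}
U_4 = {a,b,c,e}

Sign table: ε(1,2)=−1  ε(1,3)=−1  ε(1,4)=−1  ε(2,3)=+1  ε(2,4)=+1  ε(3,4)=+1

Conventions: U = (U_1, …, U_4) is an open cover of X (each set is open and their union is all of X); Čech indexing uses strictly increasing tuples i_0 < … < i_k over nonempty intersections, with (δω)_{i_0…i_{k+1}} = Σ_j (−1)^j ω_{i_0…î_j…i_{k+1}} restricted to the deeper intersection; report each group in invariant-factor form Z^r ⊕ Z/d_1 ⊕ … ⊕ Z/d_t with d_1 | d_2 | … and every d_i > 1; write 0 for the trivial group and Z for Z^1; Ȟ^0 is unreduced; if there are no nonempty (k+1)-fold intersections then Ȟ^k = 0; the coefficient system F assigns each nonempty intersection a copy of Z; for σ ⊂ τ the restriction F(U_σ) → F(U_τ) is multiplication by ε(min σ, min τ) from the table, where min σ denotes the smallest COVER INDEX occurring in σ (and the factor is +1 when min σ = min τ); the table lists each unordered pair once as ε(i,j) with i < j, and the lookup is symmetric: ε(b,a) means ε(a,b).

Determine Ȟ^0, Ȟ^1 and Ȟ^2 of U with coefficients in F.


Ȟ^0 = Z, Ȟ^1 = Z, Ȟ^2 = 0

intersection data:
  U12={d} U14={e} U23={f} U34={c}
C dims 4,4; δ0: rk 3, SNF 1^3
Ȟ^0 = (4 − 3) − 0 = 1, so Ȟ^0 ≅ Z
Ȟ^1 = (4 − 0) − 3 = 1, so Ȟ^1 ≅ Z
Ȟ^2 = (0 − 0) − 0 = 0, so Ȟ^2 ≅ 0


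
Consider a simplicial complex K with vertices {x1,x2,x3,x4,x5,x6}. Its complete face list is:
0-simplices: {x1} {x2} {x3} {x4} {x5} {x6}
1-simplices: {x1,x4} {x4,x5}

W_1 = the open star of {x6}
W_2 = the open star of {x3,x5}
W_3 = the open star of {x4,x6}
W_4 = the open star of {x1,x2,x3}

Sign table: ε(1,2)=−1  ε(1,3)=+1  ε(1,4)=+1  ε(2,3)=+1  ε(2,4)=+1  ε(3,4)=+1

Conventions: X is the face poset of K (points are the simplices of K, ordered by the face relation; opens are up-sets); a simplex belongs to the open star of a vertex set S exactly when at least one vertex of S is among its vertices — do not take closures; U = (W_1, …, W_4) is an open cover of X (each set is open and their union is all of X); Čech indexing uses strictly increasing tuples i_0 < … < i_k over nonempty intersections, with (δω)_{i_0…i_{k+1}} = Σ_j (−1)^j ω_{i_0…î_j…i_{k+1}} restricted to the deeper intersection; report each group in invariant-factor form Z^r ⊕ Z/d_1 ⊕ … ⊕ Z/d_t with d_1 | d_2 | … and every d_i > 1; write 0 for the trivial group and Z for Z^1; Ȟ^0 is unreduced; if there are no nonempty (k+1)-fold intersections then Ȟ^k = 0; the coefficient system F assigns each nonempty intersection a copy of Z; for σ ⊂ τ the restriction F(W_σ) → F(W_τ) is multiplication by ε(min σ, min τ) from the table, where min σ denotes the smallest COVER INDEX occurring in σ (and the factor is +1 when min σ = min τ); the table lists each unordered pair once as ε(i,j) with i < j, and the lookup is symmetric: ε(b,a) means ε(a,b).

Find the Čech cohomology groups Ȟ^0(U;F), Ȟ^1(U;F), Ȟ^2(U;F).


Ȟ^0 = Z; Ȟ^1 = Z; Ȟ^2 = 0

cover nerve:
  W1={{x6}} W2={{x3},{x5},{x4,x5}} W3={{x4},{x6},{x1,x4},{x4,x5}} W4={{x1},{x2},{x3},{x1,x4}}
  W13={{x6}} W23={{x4,x5}} W24={{x3}} W34={{x1,x4}}
C dims 4,4; δ0: rk 3, SNF 1^3
Ȟ^0: (4−3)−0=1 ⇒ Z
Ȟ^1: (4−0)−3=1 ⇒ Z
Ȟ^2: (0−0)−0=0 ⇒ 0


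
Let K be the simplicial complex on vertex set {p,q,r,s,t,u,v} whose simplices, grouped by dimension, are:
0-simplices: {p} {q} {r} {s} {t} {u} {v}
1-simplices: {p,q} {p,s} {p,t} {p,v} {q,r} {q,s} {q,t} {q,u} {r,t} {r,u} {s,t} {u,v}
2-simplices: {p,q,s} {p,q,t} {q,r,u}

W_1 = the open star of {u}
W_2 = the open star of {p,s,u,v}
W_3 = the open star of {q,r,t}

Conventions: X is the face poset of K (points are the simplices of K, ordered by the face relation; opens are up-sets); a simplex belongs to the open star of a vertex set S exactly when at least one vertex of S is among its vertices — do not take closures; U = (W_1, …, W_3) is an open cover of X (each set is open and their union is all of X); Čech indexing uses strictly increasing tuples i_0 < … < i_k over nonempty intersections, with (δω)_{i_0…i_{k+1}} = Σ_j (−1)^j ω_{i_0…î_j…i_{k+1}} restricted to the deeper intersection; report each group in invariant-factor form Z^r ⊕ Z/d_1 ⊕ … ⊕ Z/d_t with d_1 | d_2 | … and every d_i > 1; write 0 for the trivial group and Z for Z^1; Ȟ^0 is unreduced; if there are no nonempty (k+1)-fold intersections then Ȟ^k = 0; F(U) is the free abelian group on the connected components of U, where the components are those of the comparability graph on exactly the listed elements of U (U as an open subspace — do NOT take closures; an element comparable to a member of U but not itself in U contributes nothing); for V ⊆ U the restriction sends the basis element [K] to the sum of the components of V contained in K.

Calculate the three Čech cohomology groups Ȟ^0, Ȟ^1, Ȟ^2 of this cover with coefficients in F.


nonempty intersections:
  W1={{u},{q,u},{r,u},{u,v},{q,r,u}} W2={{p},{s},{u},{v},{p,q},{p,s},{p,t},{p,v},{q,s},{q,u},{r,u},{s,t},{u,v},{p,q,s},{p,q,t},{q,r,u}} W3={{q},{r},{t},{p,q},{p,t},{q,r},{q,s},{q,t},{q,u},{r,t},{r,u},{s,t},{p,q,s},{p,q,t},{q,r,u}}
  W12={{u},{q,u},{r,u},{u,v},{q,r,u}} W13={{q,u},{r,u},{q,r,u}} W23={{p,q},{p,t},{q,s},{q,u},{r,u},{s,t},{p,q,s},{p,q,t},{q,r,u}}
  W123={{q,u},{r,u},{q,r,u}}
components per intersection:
  W1: {{u},{q,u},{r,u},{u,v},{q,r,u}}
  W2: {{p},{s},{u},{v},{p,q},{p,s},{p,t},{p,v},{q,s},{q,u},{r,u},{s,t},{u,v},{p,q,s},{p,q,t},{q,r,u}}
  W3: {{q},{r},{t},{p,q},{p,t},{q,r},{q,s},{q,t},{q,u},{r,t},{r,u},{s,t},{p,q,s},{p,q,t},{q,r,u}}
  W12: {{u},{q,u},{r,u},{u,v},{q,r,u}}
  W13: {{q,u},{r,u},{q,r,u}}
  W23: {{p,q},{p,t},{q,s},{p,q,s},{p,q,t}} {{q,u},{r,u},{q,r,u}} {{s,t}}
  W123: {{q,u},{r,u},{q,r,u}}
C dims 3,5,1; δ0: rk 2, SNF 1^2; δ1: rk 1, SNF 1^1
Ȟ^0: (3−2)−0=1 ⇒ Z
Ȟ^1: (5−1)−2=2 ⇒ Z^2
Ȟ^2: (1−0)−1=0 ⇒ 0

Ȟ^0 = Z,  Ȟ^1 = Z^2,  Ȟ^2 = 0


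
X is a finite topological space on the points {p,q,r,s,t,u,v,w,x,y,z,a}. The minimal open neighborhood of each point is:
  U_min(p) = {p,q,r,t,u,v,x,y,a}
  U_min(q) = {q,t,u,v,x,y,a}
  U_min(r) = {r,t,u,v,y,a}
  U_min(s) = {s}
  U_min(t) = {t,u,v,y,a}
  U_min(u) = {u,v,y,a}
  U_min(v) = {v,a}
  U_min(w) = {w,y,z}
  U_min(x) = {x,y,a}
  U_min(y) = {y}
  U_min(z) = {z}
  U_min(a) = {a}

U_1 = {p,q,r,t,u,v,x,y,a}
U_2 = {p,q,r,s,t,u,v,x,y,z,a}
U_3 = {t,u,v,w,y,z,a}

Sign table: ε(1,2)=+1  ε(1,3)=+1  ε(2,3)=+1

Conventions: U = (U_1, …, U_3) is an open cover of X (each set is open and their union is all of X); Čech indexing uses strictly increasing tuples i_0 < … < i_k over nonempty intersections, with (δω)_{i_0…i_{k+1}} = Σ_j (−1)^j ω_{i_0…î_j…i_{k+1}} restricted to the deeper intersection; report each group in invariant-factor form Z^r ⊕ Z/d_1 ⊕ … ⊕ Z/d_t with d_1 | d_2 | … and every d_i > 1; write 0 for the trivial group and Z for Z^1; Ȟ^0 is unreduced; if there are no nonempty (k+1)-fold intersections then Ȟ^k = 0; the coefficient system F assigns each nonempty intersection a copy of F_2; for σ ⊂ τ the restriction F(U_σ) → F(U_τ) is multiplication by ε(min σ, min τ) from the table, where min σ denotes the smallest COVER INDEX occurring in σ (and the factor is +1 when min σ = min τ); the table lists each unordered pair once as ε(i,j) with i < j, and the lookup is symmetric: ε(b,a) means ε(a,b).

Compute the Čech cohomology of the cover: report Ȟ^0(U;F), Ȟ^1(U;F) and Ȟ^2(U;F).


nerve of the cover:
  U12={p,q,r,t,u,v,x,y,a} U13={t,u,v,y,a} U23={t,u,v,y,z,a}
  U123={t,u,v,y,a}
C dims 3,3,1; δ0: rk_F2 2; δ1: rk_F2 1
Ȟ^0 = (3 − 2) − 0 = 1, so Ȟ^0 ≅ Z/2
Ȟ^1 = (3 − 1) − 2 = 0, so Ȟ^1 ≅ 0
Ȟ^2 = (1 − 0) − 1 = 0, so Ȟ^2 ≅ 0

Ȟ^0 ≅ Z/2, Ȟ^1 ≅ 0 and Ȟ^2 ≅ 0


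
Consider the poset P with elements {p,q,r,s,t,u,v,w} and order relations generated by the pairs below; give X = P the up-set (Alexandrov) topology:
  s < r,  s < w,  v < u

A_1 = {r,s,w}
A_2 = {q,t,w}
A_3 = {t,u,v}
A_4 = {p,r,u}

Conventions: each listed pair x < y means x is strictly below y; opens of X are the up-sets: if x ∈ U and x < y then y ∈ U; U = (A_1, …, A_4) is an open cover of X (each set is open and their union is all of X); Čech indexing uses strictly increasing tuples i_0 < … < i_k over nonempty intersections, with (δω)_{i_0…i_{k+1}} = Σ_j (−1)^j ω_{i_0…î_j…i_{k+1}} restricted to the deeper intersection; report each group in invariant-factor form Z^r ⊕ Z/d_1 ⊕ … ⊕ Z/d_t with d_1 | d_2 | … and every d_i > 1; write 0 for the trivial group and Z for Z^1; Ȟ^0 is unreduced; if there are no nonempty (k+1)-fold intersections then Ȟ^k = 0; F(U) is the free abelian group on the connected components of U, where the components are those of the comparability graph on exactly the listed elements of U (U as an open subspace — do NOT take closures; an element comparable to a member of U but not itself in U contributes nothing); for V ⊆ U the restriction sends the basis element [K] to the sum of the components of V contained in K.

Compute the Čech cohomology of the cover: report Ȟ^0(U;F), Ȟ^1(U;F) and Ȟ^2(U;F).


intersection data:
  A12={w} A14={r} A23={t} A34={u}
components per intersection:
  A1: {r,s,w}
  A2: {q} {t} {w}
  A3: {t} {u,v}
  A4: {p} {r} {u}
  A12: {w}
  A14: {r}
  A23: {t}
  A34: {u}
C dims 9,4; δ0: rk 4, SNF 1^4
Ȟ^0 = (9 − 4) − 0 = 5, so Ȟ^0 ≅ Z^5
Ȟ^1 = (4 − 0) − 4 = 0, so Ȟ^1 ≅ 0
Ȟ^2 = (0 − 0) − 0 = 0, so Ȟ^2 ≅ 0

Ȟ^0(U;F) ≅ Z^5,  Ȟ^1(U;F) ≅ 0,  Ȟ^2(U;F) ≅ 0


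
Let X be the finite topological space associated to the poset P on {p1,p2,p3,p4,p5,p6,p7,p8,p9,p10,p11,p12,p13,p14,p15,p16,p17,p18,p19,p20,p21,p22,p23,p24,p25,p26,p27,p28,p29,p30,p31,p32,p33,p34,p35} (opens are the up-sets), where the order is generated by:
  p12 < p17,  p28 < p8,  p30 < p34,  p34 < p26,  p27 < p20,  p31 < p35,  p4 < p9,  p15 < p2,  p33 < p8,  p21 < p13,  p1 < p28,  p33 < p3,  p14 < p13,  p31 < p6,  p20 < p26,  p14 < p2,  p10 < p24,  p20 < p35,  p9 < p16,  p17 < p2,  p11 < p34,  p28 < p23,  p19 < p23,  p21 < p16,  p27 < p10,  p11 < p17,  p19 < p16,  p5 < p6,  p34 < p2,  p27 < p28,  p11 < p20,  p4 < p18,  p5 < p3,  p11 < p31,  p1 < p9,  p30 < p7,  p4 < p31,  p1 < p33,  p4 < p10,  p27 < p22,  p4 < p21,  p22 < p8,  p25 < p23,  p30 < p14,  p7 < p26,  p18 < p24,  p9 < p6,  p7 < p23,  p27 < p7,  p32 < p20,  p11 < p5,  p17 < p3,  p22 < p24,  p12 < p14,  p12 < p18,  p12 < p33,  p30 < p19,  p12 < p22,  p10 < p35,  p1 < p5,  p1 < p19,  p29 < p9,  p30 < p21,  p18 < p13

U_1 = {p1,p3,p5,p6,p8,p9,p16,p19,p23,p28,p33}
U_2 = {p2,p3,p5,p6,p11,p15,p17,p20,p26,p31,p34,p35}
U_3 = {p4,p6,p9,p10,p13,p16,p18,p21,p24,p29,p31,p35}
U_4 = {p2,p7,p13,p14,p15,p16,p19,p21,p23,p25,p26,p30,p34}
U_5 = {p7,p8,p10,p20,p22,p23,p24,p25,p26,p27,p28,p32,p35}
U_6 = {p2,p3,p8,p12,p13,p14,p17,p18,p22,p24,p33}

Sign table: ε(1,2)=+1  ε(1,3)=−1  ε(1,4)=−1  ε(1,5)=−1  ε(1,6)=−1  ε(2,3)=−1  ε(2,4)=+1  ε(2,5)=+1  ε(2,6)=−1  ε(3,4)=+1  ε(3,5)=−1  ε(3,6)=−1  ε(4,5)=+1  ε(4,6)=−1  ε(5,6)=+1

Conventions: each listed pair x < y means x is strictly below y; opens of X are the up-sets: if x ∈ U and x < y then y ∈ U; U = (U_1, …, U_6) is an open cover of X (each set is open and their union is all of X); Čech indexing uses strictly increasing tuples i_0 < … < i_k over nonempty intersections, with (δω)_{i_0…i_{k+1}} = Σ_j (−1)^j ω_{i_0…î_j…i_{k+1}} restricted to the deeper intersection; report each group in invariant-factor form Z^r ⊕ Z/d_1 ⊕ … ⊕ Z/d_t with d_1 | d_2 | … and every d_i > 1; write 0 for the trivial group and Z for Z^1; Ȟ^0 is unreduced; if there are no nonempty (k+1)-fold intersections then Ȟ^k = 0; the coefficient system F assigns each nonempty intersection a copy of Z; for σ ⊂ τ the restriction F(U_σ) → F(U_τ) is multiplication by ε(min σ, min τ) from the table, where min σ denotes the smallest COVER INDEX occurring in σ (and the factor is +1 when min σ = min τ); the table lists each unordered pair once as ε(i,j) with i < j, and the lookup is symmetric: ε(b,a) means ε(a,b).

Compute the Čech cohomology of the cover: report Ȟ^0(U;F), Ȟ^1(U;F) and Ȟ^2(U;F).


Ȟ^0 ≅ 0, Ȟ^1 ≅ Z/2, Ȟ^2 ≅ Z

nonempty overlaps:
  U12={p3,p5,p6} U13={p6,p9,p16} U14={p16,p19,p23} U15={p8,p23,p28} U16={p3,p8,p33} U23={p6,p31,p35} U24={p2,p15,p26,p34} U25={p20,p26,p35} U26={p2,p3,p17} U34={p13,p16,p21} U35={p10,p24,p35} U36={p13,p18,p24} U45={p7,p23,p25,p26} U46={p2,p13,p14} U56={p8,p22,p24}
  U123={p6} U126={p3} U134={p16} U145={p23} U156={p8} U235={p35} U245={p26} U246={p2} U346={p13} U356={p24}
C dims 6,15,10; δ0: rk 6, SNF 1^5·2; δ1: rk 9, SNF 1^9
degree 0: 6−6−0 = 0 → Ȟ^0 ≅ 0
degree 1: 15−9−6 = 0 plus torsion [2] → Ȟ^1 ≅ Z/2
degree 2: 10−0−9 = 1 → Ȟ^2 ≅ Z


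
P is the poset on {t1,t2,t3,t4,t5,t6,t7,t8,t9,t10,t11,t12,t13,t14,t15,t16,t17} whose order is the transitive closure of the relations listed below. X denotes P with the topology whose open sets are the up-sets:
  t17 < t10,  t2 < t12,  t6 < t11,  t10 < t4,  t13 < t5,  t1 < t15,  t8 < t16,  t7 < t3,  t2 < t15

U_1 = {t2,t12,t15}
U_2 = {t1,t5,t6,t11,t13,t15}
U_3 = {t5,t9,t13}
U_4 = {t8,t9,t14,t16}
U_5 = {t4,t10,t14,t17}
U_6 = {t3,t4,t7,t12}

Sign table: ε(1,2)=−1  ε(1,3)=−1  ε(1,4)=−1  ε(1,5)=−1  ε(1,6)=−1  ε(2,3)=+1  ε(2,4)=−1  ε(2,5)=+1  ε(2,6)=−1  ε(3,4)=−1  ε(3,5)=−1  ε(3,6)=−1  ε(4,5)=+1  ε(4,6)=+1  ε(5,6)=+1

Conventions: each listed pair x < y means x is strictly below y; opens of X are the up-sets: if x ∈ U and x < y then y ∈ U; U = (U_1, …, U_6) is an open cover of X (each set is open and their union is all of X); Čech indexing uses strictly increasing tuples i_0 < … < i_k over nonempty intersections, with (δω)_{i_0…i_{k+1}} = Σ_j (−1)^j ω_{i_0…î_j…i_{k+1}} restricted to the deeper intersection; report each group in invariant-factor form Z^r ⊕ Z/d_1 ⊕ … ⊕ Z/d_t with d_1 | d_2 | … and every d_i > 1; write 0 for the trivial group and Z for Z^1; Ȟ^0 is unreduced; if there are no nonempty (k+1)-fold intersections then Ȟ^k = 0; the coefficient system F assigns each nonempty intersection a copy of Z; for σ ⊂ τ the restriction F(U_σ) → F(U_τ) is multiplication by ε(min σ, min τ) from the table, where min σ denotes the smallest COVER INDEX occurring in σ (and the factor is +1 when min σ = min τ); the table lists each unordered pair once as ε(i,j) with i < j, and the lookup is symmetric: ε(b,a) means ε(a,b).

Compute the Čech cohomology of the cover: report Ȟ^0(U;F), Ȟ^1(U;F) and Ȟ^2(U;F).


nonempty intersections:
  U12={t15} U16={t12} U23={t5,t13} U34={t9} U45={t14} U56={t4}
C dims 6,6; δ0: rk 6, SNF 1^5·2
Ȟ^0: (6−6)−0=0 ⇒ 0
Ȟ^1: (6−0)−6=0 plus torsion [2] ⇒ Z/2
Ȟ^2: (0−0)−0=0 ⇒ 0

Ȟ^0 ≅ 0; Ȟ^1 ≅ Z/2; Ȟ^2 ≅ 0


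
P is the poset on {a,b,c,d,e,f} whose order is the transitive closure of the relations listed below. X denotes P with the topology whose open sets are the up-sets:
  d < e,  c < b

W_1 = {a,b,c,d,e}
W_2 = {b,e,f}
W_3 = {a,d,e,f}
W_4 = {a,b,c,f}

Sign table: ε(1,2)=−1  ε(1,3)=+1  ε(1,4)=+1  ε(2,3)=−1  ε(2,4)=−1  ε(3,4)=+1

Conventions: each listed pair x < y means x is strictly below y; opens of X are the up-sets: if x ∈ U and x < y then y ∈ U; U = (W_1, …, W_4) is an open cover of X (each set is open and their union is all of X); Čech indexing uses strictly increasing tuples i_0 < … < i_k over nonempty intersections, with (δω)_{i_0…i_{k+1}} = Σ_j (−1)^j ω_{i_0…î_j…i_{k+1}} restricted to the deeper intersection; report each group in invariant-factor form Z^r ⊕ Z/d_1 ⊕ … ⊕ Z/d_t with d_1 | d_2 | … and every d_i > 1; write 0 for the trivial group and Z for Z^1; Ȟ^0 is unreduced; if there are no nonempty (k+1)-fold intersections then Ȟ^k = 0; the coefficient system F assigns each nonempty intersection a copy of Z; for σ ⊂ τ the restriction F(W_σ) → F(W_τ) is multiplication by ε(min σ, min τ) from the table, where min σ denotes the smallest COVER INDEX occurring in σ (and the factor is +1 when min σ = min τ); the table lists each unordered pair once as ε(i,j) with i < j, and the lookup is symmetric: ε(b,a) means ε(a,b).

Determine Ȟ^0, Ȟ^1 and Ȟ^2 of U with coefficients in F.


nerve simplices:
  W12={b,e} W13={a,d,e} W14={a,b,c} W23={e,f} W24={b,f} W34={a,f}
  W123={e} W124={b} W134={a} W234={f}
C dims 4,6,4; δ0: rk 3, SNF 1^3; δ1: rk 3, SNF 1^3
degree 0: 4−3−0 = 1 → Ȟ^0 ≅ Z
degree 1: 6−3−3 = 0 → Ȟ^1 ≅ 0
degree 2: 4−0−3 = 1 → Ȟ^2 ≅ Z

Ȟ^0 ≅ Z, Ȟ^1 ≅ 0 and Ȟ^2 ≅ Z


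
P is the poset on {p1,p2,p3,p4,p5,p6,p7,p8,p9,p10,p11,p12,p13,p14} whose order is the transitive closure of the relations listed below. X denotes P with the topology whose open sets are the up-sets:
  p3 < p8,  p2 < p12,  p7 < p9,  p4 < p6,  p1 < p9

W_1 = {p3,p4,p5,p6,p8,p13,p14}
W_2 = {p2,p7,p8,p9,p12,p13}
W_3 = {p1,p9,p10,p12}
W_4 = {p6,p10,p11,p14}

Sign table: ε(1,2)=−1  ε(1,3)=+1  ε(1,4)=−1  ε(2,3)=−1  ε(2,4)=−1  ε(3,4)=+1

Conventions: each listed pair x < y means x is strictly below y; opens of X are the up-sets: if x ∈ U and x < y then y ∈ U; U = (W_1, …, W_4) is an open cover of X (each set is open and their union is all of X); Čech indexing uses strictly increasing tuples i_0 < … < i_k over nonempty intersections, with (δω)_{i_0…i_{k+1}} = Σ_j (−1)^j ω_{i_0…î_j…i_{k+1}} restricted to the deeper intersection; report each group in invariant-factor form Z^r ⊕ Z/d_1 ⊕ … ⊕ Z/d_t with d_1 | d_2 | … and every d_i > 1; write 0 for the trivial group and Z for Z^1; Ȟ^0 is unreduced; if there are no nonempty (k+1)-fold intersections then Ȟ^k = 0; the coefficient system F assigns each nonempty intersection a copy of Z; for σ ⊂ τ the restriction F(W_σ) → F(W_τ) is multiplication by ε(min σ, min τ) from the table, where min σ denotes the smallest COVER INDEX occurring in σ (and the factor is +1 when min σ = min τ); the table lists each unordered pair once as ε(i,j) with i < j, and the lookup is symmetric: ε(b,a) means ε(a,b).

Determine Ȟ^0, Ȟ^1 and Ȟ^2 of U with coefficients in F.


Ȟ^0(U;F) ≅ 0; Ȟ^1(U;F) ≅ Z/2; Ȟ^2(U;F) ≅ 0

nerve simplices:
  W12={p8,p13} W14={p6,p14} W23={p9,p12} W34={p10}
C dims 4,4; δ0: rk 4, SNF 1^3·2
degree 0: 4−4−0 = 0 → Ȟ^0 ≅ 0
degree 1: 4−0−4 = 0 plus torsion [2] → Ȟ^1 ≅ Z/2
degree 2: 0−0−0 = 0 → Ȟ^2 ≅ 0


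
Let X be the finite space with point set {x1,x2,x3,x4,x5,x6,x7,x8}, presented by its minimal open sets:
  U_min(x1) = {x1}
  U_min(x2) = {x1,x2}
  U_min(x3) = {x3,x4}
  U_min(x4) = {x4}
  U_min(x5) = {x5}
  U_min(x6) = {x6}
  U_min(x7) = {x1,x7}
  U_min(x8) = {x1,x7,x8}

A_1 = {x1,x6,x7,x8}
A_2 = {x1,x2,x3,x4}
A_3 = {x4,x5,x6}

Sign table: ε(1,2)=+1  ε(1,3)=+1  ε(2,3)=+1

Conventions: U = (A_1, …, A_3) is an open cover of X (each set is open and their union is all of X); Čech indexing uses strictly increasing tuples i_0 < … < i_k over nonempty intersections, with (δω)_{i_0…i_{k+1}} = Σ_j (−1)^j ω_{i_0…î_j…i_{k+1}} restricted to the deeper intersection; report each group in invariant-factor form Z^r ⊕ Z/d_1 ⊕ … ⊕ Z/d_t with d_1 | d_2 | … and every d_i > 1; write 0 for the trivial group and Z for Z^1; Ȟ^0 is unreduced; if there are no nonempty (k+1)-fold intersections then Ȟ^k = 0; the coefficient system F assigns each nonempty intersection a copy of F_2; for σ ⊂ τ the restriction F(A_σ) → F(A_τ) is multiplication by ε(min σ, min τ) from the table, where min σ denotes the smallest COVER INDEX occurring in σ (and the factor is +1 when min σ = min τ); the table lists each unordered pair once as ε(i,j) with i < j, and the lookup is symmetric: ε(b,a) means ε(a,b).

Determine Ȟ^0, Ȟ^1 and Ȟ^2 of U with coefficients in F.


intersection data:
  A12={x1} A13={x6} A23={x4}
C dims 3,3; δ0: rk_F2 2
Ȟ^0 = (3 − 2) − 0 = 1, so Ȟ^0 ≅ Z/2
Ȟ^1 = (3 − 0) − 2 = 1, so Ȟ^1 ≅ Z/2
Ȟ^2 = (0 − 0) − 0 = 0, so Ȟ^2 ≅ 0

Ȟ^0 ≅ Z/2, Ȟ^1 ≅ Z/2, Ȟ^2 ≅ 0


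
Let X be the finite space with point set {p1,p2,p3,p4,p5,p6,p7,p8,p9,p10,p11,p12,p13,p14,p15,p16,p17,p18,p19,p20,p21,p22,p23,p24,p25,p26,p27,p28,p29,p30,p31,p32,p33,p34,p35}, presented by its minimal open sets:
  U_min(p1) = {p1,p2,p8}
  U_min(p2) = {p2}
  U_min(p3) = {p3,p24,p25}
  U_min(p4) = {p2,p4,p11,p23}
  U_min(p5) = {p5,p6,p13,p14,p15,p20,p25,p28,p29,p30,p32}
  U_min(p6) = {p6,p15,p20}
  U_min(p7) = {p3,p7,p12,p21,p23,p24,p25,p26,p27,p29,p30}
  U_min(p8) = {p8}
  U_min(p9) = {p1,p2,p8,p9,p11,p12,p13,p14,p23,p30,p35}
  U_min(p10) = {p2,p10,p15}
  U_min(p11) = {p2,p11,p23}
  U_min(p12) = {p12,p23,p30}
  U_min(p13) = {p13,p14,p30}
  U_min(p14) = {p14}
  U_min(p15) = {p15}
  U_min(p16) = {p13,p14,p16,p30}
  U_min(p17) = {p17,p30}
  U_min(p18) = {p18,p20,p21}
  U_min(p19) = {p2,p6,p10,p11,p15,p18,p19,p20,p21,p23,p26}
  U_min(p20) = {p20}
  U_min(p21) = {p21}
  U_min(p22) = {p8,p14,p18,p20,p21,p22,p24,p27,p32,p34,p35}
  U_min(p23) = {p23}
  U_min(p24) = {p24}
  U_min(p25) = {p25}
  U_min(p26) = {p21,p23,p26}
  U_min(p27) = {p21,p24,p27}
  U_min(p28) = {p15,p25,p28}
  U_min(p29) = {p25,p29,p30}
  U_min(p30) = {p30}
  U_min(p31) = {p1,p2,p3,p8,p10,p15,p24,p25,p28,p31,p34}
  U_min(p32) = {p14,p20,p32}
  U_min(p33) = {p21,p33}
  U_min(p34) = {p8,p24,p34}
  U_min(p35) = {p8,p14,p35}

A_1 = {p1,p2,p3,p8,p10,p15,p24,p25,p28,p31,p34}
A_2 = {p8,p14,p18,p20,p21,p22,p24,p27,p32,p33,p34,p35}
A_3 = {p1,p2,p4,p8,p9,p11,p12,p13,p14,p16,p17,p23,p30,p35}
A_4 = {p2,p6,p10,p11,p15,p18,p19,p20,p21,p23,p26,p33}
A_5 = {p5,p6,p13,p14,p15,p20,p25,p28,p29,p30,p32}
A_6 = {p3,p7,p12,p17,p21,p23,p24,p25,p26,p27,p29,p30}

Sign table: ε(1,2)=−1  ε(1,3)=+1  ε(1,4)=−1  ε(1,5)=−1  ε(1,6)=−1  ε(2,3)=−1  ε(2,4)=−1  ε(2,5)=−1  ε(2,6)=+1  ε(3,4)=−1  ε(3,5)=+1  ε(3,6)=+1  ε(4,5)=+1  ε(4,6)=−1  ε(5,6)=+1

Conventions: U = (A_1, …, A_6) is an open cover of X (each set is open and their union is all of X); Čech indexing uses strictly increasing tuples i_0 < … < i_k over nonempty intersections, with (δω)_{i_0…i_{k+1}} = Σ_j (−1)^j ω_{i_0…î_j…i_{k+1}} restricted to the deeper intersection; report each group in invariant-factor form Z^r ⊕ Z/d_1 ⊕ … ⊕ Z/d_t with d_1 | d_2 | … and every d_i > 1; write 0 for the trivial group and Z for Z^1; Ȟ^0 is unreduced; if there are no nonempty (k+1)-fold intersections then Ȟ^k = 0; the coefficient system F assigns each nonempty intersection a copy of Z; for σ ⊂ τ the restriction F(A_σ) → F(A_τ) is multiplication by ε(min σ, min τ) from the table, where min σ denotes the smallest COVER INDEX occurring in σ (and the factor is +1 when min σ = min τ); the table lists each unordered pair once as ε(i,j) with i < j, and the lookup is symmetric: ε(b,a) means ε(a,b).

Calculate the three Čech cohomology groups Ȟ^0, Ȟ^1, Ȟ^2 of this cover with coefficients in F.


nerve simplices:
  A12={p8,p24,p34} A13={p1,p2,p8} A14={p2,p10,p15} A15={p15,p25,p28} A16={p3,p24,p25} A23={p8,p14,p35} A24={p18,p20,p21,p33} A25={p14,p20,p32} A26={p21,p24,p27} A34={p2,p11,p23} A35={p13,p14,p30} A36={p12,p17,p23,p30} A45={p6,p15,p20} A46={p21,p23,p26} A56={p25,p29,p30}
  A123={p8} A126={p24} A134={p2} A145={p15} A156={p25} A235={p14} A245={p20} A246={p21} A346={p23} A356={p30}
C dims 6,15,10; δ0: rk 6, SNF 1^5·2; δ1: rk 9, SNF 1^9
degree 0: 6−6−0 = 0 → Ȟ^0 ≅ 0
degree 1: 15−9−6 = 0 plus torsion [2] → Ȟ^1 ≅ Z/2
degree 2: 10−0−9 = 1 → Ȟ^2 ≅ Z

Ȟ^0 ≅ 0; Ȟ^1 ≅ Z/2; Ȟ^2 ≅ Z


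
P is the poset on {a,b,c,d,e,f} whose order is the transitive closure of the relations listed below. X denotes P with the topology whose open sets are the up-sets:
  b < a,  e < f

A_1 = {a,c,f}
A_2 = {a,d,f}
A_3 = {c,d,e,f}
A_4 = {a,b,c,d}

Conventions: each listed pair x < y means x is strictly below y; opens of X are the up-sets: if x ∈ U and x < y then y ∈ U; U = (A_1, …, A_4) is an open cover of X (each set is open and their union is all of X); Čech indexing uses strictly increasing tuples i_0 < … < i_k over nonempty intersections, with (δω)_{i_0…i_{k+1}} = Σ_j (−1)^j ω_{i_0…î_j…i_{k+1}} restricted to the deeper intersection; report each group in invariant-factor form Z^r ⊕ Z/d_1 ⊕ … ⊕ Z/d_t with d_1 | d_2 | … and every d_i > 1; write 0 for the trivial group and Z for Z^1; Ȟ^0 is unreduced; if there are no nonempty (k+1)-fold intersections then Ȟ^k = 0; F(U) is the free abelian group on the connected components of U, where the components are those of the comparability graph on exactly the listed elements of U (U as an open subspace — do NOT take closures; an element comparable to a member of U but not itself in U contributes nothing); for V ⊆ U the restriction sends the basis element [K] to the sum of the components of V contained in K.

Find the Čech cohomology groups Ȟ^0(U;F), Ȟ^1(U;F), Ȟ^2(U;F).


Ȟ^0 ≅ Z^4, Ȟ^1 ≅ 0 and Ȟ^2 ≅ 0

intersection data:
  A12={a,f} A13={c,f} A14={a,c} A23={d,f} A24={a,d} A34={c,d}
  A123={f} A124={a} A134={c} A234={d}
components per intersection:
  A1: {a} {c} {f}
  A2: {a} {d} {f}
  A3: {c} {d} {e,f}
  A4: {a,b} {c} {d}
  A12: {a} {f}
  A13: {c} {f}
  A14: {a} {c}
  A23: {d} {f}
  A24: {a} {d}
  A34: {c} {d}
  A123: {f}
  A124: {a}
  A134: {c}
  A234: {d}
C dims 12,12,4; δ0: rk 8, SNF 1^8; δ1: rk 4, SNF 1^4
Ȟ^0 = (12 − 8) − 0 = 4, so Ȟ^0 ≅ Z^4
Ȟ^1 = (12 − 4) − 8 = 0, so Ȟ^1 ≅ 0
Ȟ^2 = (4 − 0) − 4 = 0, so Ȟ^2 ≅ 0


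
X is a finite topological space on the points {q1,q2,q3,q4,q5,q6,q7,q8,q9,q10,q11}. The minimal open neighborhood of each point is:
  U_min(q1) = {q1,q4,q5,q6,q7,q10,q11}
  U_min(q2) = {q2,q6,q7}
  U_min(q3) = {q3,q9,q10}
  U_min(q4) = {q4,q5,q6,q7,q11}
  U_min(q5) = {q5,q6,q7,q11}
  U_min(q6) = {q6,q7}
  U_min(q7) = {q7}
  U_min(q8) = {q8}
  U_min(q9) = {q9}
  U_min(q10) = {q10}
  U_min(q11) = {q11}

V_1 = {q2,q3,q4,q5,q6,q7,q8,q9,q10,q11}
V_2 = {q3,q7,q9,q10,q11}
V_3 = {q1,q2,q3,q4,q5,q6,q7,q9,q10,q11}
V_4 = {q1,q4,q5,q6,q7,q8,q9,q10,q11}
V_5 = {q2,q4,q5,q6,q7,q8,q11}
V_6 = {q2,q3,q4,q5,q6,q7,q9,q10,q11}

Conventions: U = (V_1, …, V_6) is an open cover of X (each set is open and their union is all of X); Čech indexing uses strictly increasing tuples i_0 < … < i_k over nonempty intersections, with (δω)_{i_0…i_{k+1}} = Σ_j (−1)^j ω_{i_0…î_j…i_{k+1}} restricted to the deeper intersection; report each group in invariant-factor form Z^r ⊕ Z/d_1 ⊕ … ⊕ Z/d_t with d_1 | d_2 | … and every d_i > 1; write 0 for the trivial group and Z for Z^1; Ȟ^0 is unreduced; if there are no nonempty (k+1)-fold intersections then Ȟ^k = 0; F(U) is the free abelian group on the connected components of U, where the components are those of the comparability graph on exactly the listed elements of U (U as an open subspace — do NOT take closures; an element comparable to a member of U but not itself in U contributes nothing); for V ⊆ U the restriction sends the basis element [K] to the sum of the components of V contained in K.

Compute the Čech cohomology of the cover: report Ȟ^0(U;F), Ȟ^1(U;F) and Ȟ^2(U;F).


cover nerve:
  V12={q3,q7,q9,q10,q11} V13={q2,q3,q4,q5,q6,q7,q9,q10,q11} V14={q4,q5,q6,q7,q8,q9,q10,q11} V15={q2,q4,q5,q6,q7,q8,q11} V16={q2,q3,q4,q5,q6,q7,q9,q10,q11} V23={q3,q7,q9,q10,q11} V24={q7,q9,q10,q11} V25={q7,q11} V26={q3,q7,q9,q10,q11} V34={q1,q4,q5,q6,q7,q9,q10,q11} V35={q2,q4,q5,q6,q7,q11} V36={q2,q3,q4,q5,q6,q7,q9,q10,q11} V45={q4,q5,q6,q7,q8,q11} V46={q4,q5,q6,q7,q9,q10,q11} V56={q2,q4,q5,q6,q7,q11}
  V123={q3,q7,q9,q10,q11} V124={q7,q9,q10,q11} V125={q7,q11} V126={q3,q7,q9,q10,q11} V134={q4,q5,q6,q7,q9,q10,q11} V135={q2,q4,q5,q6,q7,q11} V136={q2,q3,q4,q5,q6,q7,q9,q10,q11} V145={q4,q5,q6,q7,q8,q11} V146={q4,q5,q6,q7,q9,q10,q11} V156={q2,q4,q5,q6,q7,q11} V234={q7,q9,q10,q11} V235={q7,q11} V236={q3,q7,q9,q10,q11} V245={q7,q11} V246={q7,q9,q10,q11} V256={q7,q11} V345={q4,q5,q6,q7,q11} V346={q4,q5,q6,q7,q9,q10,q11} V356={q2,q4,q5,q6,q7,q11} V456={q4,q5,q6,q7,q11}
  V1234={q7,q9,q10,q11} V1235={q7,q11} V1236={q3,q7,q9,q10,q11} V1245={q7,q11} V1246={q7,q9,q10,q11} V1256={q7,q11} V1345={q4,q5,q6,q7,q11} V1346={q4,q5,q6,q7,q9,q10,q11} V1356={q2,q4,q5,q6,q7,q11} V1456={q4,q5,q6,q7,q11} V2345={q7,q11} V2346={q7,q9,q10,q11} V2356={q7,q11} V2456={q7,q11} V3456={q4,q5,q6,q7,q11}
  V12345={q7,q11} V12346={q7,q9,q10,q11} V12356={q7,q11} V12456={q7,q11} V13456={q4,q5,q6,q7,q11} V23456={q7,q11}
  V123456={q7,q11}
components per intersection:
  V1: {q2,q4,q5,q6,q7,q11} {q3,q9,q10} {q8}
  V2: {q3,q9,q10} {q7} {q11}
  V3: {q1,q2,q3,q4,q5,q6,q7,q9,q10,q11}
  V4: {q1,q4,q5,q6,q7,q10,q11} {q8} {q9}
  V5: {q2,q4,q5,q6,q7,q11} {q8}
  V6: {q2,q4,q5,q6,q7,q11} {q3,q9,q10}
  V12: {q3,q9,q10} {q7} {q11}
  V13: {q2,q4,q5,q6,q7,q11} {q3,q9,q10}
  V14: {q4,q5,q6,q7,q11} {q8} {q9} {q10}
  V15: {q2,q4,q5,q6,q7,q11} {q8}
  V16: {q2,q4,q5,q6,q7,q11} {q3,q9,q10}
  V23: {q3,q9,q10} {q7} {q11}
  V24: {q7} {q9} {q10} {q11}
  V25: {q7} {q11}
  V26: {q3,q9,q10} {q7} {q11}
  V34: {q1,q4,q5,q6,q7,q10,q11} {q9}
  V35: {q2,q4,q5,q6,q7,q11}
  V36: {q2,q4,q5,q6,q7,q11} {q3,q9,q10}
  V45: {q4,q5,q6,q7,q11} {q8}
  V46: {q4,q5,q6,q7,q11} {q9} {q10}
  V56: {q2,q4,q5,q6,q7,q11}
  V123: {q3,q9,q10} {q7} {q11}
  V124: {q7} {q9} {q10} {q11}
  V125: {q7} {q11}
  V126: {q3,q9,q10} {q7} {q11}
  V134: {q4,q5,q6,q7,q11} {q9} {q10}
  V135: {q2,q4,q5,q6,q7,q11}
  V136: {q2,q4,q5,q6,q7,q11} {q3,q9,q10}
  V145: {q4,q5,q6,q7,q11} {q8}
  V146: {q4,q5,q6,q7,q11} {q9} {q10}
  V156: {q2,q4,q5,q6,q7,q11}
  V234: {q7} {q9} {q10} {q11}
  V235: {q7} {q11}
  V236: {q3,q9,q10} {q7} {q11}
  V245: {q7} {q11}
  V246: {q7} {q9} {q10} {q11}
  V256: {q7} {q11}
  V345: {q4,q5,q6,q7,q11}
  V346: {q4,q5,q6,q7,q11} {q9} {q10}
  V356: {q2,q4,q5,q6,q7,q11}
  V456: {q4,q5,q6,q7,q11}
  V1234: {q7} {q9} {q10} {q11}
  V1235: {q7} {q11}
  V1236: {q3,q9,q10} {q7} {q11}
  V1245: {q7} {q11}
  V1246: {q7} {q9} {q10} {q11}
  V1256: {q7} {q11}
  V1345: {q4,q5,q6,q7,q11}
  V1346: {q4,q5,q6,q7,q11} {q9} {q10}
  V1356: {q2,q4,q5,q6,q7,q11}
  V1456: {q4,q5,q6,q7,q11}
  V2345: {q7} {q11}
  V2346: {q7} {q9} {q10} {q11}
  V2356: {q7} {q11}
  V2456: {q7} {q11}
  V3456: {q4,q5,q6,q7,q11}
  V12345: {q7} {q11}
  V12346: {q7} {q9} {q10} {q11}
  V12356: {q7} {q11}
  V12456: {q7} {q11}
  V13456: {q4,q5,q6,q7,q11}
  V23456: {q7} {q11}
  V123456: {q7} {q11}
C dims 14,36,47,34; δ0: rk 12, SNF 1^12; δ1: rk 24, SNF 1^24; δ2: rk 23, SNF 1^23
Ȟ^0: (14−12)−0=2 ⇒ Z^2
Ȟ^1: (36−24)−12=0 ⇒ 0
Ȟ^2: (47−23)−24=0 ⇒ 0

Ȟ^0(U;F) ≅ Z^2, Ȟ^1(U;F) ≅ 0 and Ȟ^2(U;F) ≅ 0


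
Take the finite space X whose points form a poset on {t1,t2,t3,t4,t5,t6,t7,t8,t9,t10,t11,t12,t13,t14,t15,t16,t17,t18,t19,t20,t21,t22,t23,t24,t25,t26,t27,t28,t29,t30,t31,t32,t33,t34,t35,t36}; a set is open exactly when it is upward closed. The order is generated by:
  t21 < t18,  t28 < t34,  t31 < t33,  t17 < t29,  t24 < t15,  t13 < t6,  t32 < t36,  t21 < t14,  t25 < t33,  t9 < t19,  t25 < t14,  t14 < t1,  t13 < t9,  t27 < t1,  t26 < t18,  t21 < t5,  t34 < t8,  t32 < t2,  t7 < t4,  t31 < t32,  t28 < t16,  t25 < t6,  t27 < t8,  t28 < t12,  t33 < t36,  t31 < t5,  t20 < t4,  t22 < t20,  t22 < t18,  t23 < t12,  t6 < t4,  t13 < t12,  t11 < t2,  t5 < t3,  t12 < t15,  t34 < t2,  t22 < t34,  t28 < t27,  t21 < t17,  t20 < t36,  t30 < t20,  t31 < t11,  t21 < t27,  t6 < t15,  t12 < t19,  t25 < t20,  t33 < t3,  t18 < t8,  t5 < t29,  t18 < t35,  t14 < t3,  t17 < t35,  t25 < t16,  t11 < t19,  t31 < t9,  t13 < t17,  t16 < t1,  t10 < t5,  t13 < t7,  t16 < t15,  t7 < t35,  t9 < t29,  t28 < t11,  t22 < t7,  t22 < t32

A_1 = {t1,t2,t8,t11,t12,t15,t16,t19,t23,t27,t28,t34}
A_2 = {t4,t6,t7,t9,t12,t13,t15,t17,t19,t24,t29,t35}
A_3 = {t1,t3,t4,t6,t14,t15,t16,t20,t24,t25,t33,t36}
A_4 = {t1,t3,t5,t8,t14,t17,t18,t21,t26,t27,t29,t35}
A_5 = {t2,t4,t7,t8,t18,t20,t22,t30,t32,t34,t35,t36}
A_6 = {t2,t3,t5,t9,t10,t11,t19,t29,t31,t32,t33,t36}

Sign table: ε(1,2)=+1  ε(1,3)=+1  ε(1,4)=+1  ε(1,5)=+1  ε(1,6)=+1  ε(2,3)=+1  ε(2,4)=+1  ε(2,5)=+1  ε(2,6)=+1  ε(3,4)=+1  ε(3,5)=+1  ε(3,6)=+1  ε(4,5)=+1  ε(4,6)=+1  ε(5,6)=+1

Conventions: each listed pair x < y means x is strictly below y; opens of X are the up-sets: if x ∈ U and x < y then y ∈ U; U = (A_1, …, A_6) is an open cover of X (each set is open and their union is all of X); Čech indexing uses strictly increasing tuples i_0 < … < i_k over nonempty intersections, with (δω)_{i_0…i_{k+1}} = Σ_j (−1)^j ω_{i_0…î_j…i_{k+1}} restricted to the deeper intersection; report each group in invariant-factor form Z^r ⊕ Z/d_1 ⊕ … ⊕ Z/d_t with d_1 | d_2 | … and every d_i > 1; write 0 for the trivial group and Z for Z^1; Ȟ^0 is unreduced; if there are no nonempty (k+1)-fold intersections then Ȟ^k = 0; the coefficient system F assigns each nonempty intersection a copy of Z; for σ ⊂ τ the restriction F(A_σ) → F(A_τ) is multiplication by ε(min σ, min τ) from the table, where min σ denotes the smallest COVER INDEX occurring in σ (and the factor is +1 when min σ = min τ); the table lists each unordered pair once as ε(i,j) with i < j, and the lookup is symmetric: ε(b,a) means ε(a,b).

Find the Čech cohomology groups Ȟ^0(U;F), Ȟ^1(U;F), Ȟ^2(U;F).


intersection data:
  A12={t12,t15,t19} A13={t1,t15,t16} A14={t1,t8,t27} A15={t2,t8,t34} A16={t2,t11,t19} A23={t4,t6,t15,t24} A24={t17,t29,t35} A25={t4,t7,t35} A26={t9,t19,t29} A34={t1,t3,t14} A35={t4,t20,t36} A36={t3,t33,t36} A45={t8,t18,t35} A46={t3,t5,t29} A56={t2,t32,t36}
  A123={t15} A126={t19} A134={t1} A145={t8} A156={t2} A235={t4} A245={t35} A246={t29} A346={t3} A356={t36}
C dims 6,15,10; δ0: rk 5, SNF 1^5; δ1: rk 10, SNF 1^9·2
Ȟ^0 = (6 − 5) − 0 = 1, so Ȟ^0 ≅ Z
Ȟ^1 = (15 − 10) − 5 = 0, so Ȟ^1 ≅ 0
Ȟ^2 = (10 − 0) − 10 = 0 plus torsion [2], so Ȟ^2 ≅ Z/2

Ȟ^0 = Z; Ȟ^1 = 0; Ȟ^2 = Z/2
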